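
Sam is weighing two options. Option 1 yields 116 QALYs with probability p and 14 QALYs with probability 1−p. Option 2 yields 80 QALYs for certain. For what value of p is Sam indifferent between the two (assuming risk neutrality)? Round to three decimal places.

p·116 + (1−p)·14 = 80
102p + 14 = 80
p = (80 − 14) / 102

p = 0.647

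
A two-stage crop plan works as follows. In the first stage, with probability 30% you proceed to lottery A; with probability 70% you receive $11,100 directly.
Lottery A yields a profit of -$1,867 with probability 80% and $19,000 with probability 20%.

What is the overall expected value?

EV(A) = 0.8 × (-1867) + 0.2 × 19000 = -1493.6 + 3800 = 2306.4
Branch B: 11100 (certain)
Overall = 0.3 × 2306.4 + 0.7 × 11100 = 691.92 + 7770 = 8461.92

$8,461.92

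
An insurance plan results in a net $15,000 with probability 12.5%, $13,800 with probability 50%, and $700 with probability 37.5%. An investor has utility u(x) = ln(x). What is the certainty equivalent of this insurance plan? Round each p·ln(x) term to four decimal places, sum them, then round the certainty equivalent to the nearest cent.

E[u] = 0.125·ln(15000) + 0.5·ln(13800) + 0.375·ln(700) = 1.2020 + 4.7662 + 2.4567 = 8.4249
CE = e^8.4249 ≈ 4559.19

$4,559.19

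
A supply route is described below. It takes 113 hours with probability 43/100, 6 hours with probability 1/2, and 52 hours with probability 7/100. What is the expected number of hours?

55.23 hours

EV = 43/100 × 113 + 1/2 × 6 + 7/100 × 52 = 48.59 + 3 + 3.64 = 55.23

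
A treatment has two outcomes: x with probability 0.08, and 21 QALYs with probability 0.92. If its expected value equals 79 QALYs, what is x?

0.08·x + 0.92·21 = 79
0.08·x = 79 − 19.32 = 59.68
x = 59.68 / 0.08 = 746

x = 746 QALYs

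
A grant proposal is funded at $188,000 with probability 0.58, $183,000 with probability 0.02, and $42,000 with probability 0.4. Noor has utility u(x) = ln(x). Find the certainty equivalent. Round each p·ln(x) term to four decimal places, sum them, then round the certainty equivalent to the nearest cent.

$103,166.55

E[u] = 0.58·ln(188000) + 0.02·ln(183000) + 0.4·ln(42000) = 7.0436 + 0.2423 + 4.2582 = 11.5441
CE = e^11.5441 ≈ 103166.55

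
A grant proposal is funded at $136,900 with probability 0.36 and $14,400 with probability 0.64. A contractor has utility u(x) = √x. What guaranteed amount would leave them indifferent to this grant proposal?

E[u] = 0.36·√136900 + 0.64·√14400 = 0.36·370 + 0.64·120 = 210
CE = (210)² = 44100

$44,100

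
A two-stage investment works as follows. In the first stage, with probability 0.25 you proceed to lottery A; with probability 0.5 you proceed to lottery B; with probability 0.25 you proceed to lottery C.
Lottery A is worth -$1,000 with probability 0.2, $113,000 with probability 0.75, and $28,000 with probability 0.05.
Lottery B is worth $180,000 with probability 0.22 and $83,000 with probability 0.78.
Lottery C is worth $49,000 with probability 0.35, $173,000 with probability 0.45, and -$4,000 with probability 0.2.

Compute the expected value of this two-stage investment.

EV(A) = 0.2 × (-1000) + 0.75 × 113000 + 0.05 × 28000 = -200 + 84750 + 1400 = 85950
EV(B) = 0.22 × 180000 + 0.78 × 83000 = 39600 + 64740 = 104340
EV(C) = 0.35 × 49000 + 0.45 × 173000 + 0.2 × (-4000) = 17150 + 77850 − 800 = 94200
Overall = 0.25 × 85950 + 0.5 × 104340 + 0.25 × 94200 = 21487.5 + 52170 + 23550 = 97207.5

$97,207.50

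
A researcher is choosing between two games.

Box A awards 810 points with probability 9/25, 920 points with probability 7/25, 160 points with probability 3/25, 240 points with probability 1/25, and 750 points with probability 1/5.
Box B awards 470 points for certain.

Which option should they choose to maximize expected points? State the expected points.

Box A (728 points)

Box A = 9/25 × 810 + 7/25 × 920 + 3/25 × 160 + 1/25 × 240 + 1/5 × 750 = 291.6 + 257.6 + 19.2 + 9.6 + 150 = 728
Box B: 470 (certain)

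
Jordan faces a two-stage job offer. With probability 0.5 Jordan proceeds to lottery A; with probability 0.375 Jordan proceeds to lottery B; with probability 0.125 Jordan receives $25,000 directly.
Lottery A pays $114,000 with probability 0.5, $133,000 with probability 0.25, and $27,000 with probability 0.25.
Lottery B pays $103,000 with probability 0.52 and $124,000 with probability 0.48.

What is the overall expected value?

EV(A) = 0.5 × 114000 + 0.25 × 133000 + 0.25 × 27000 = 57000 + 33250 + 6750 = 97000
EV(B) = 0.52 × 103000 + 0.48 × 124000 = 53560 + 59520 = 113080
Branch C: 25000 (certain)
Overall = 0.5 × 97000 + 0.375 × 113080 + 0.125 × 25000 = 48500 + 42405 + 3125 = 94030

$94,030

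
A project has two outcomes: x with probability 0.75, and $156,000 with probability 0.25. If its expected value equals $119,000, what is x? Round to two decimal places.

x = $106,666.67

0.75·x + 0.25·156000 = 119000
0.75·x = 119000 − 39000 = 80000
x = 80000 / 0.75 = 106666.6667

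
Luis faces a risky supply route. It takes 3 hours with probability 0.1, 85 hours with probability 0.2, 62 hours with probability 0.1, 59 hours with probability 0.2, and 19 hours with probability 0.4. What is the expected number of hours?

EV = 0.1 × 3 + 0.2 × 85 + 0.1 × 62 + 0.2 × 59 + 0.4 × 19 = 0.3 + 17 + 6.2 + 11.8 + 7.6 = 42.9

42.9 hours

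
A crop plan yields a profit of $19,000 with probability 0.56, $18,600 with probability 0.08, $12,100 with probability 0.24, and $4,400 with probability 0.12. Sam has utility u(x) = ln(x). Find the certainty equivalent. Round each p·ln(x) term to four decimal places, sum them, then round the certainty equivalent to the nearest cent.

$14,279.78

E[u] = 0.56·ln(19000) + 0.08·ln(18600) + 0.24·ln(12100) + 0.12·ln(4400) = 5.5172 + 0.7865 + 2.2562 + 1.0067 = 9.5666
CE = e^9.5666 ≈ 14279.78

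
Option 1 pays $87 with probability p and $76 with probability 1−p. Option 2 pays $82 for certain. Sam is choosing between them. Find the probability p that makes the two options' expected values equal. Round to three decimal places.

p = 0.545

p·87 + (1−p)·76 = 82
11p + 76 = 82
p = (82 − 76) / 11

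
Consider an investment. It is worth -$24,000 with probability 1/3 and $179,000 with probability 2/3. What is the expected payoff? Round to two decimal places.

$111,333.33

EV = 1/3 × (-24000) + 2/3 × 179000 = -8000 + 119333.3333 = 111333.3333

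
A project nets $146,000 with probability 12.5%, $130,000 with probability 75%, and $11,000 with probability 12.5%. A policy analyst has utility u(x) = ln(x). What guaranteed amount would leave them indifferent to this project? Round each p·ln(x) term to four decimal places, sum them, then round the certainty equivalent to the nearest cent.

E[u] = 0.125·ln(146000) + 0.75·ln(130000) + 0.125·ln(11000) = 1.4864 + 8.8315 + 1.1632 = 11.4811
CE = e^11.4811 ≈ 96867.56

$96,867.56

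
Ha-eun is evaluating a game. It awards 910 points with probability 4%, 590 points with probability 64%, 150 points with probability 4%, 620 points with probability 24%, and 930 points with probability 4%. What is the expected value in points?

EV = 0.04 × 910 + 0.64 × 590 + 0.04 × 150 + 0.24 × 620 + 0.04 × 930 = 36.4 + 377.6 + 6 + 148.8 + 37.2 = 606

606 points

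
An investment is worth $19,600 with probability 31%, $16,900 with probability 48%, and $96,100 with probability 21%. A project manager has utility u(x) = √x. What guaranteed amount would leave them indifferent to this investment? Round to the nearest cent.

$29,206.81

E[u] = 0.31·√19600 + 0.48·√16900 + 0.21·√96100 = 0.31·140 + 0.48·130 + 0.21·310 = 170.9
CE = (170.9)² = 29206.81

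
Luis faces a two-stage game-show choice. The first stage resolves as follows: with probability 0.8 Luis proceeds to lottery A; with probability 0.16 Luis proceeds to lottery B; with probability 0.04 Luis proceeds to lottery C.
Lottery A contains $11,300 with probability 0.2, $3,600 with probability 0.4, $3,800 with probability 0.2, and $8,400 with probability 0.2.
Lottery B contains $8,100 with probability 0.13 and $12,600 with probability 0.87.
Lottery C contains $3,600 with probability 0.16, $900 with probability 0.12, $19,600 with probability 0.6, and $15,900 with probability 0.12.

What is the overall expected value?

$7,408.48

EV(A) = 0.2 × 11300 + 0.4 × 3600 + 0.2 × 3800 + 0.2 × 8400 = 2260 + 1440 + 760 + 1680 = 6140
EV(B) = 0.13 × 8100 + 0.87 × 12600 = 1053 + 10962 = 12015
EV(C) = 0.16 × 3600 + 0.12 × 900 + 0.6 × 19600 + 0.12 × 15900 = 576 + 108 + 11760 + 1908 = 14352
Overall = 0.8 × 6140 + 0.16 × 12015 + 0.04 × 14352 = 4912 + 1922.4 + 574.08 = 7408.48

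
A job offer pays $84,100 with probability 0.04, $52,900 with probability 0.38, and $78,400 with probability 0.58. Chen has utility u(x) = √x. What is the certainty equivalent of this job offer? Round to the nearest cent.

E[u] = 0.04·√84100 + 0.38·√52900 + 0.58·√78400 = 0.04·290 + 0.38·230 + 0.58·280 = 261.4
CE = (261.4)² = 68329.96

$68,329.96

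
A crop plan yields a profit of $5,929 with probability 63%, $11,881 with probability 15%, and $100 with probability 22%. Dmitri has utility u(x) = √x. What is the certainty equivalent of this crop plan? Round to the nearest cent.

$4,497.04

E[u] = 0.63·√5929 + 0.15·√11881 + 0.22·√100 = 0.63·77 + 0.15·109 + 0.22·10 = 67.06
CE = (67.06)² = 4497.0436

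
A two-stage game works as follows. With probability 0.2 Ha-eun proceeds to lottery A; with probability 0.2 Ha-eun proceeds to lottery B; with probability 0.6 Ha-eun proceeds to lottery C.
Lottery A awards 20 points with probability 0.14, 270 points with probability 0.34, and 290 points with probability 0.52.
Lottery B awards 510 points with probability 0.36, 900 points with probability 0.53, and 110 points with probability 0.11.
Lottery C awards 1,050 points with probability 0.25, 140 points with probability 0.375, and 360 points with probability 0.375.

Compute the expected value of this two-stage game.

EV(A) = 0.14 × 20 + 0.34 × 270 + 0.52 × 290 = 2.8 + 91.8 + 150.8 = 245.4
EV(B) = 0.36 × 510 + 0.53 × 900 + 0.11 × 110 = 183.6 + 477 + 12.1 = 672.7
EV(C) = 0.25 × 1050 + 0.375 × 140 + 0.375 × 360 = 262.5 + 52.5 + 135 = 450
Overall = 0.2 × 245.4 + 0.2 × 672.7 + 0.6 × 450 = 49.08 + 134.54 + 270 = 453.62

453.62 points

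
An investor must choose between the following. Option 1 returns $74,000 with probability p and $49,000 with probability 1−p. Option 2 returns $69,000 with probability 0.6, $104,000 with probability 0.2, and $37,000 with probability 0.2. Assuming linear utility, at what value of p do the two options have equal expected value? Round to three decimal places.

p = 0.824

EV(Option 2) = 0.6 × 69000 + 0.2 × 104000 + 0.2 × 37000 = 41400 + 20800 + 7400 = 69600
p·74000 + (1−p)·49000 = 69600
25000p + 49000 = 69600
p = (69600 − 49000) / 25000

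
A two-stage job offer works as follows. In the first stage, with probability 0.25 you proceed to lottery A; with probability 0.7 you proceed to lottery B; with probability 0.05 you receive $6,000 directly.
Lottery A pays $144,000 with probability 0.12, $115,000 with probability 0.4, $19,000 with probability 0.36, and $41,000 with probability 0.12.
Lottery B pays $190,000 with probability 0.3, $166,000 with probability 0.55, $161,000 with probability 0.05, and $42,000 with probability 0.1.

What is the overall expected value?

EV(A) = 0.12 × 144000 + 0.4 × 115000 + 0.36 × 19000 + 0.12 × 41000 = 17280 + 46000 + 6840 + 4920 = 75040
EV(B) = 0.3 × 190000 + 0.55 × 166000 + 0.05 × 161000 + 0.1 × 42000 = 57000 + 91300 + 8050 + 4200 = 160550
Branch C: 6000 (certain)
Overall = 0.25 × 75040 + 0.7 × 160550 + 0.05 × 6000 = 18760 + 112385 + 300 = 131445

$131,445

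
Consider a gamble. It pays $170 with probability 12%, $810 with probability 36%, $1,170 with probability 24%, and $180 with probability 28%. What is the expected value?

EV = 0.12 × 170 + 0.36 × 810 + 0.24 × 1170 + 0.28 × 180 = 20.4 + 291.6 + 280.8 + 50.4 = 643.2

$643.20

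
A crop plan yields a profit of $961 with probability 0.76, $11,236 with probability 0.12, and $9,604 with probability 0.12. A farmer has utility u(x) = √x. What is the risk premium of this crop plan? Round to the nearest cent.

$923.32

E[u] = 0.76·√961 + 0.12·√11236 + 0.12·√9604 = 0.76·31 + 0.12·106 + 0.12·98 = 48.04
CE = (48.04)² = 2307.8416
Risk premium = EV − CE = 3231.16 − 2307.8416 = 923.3184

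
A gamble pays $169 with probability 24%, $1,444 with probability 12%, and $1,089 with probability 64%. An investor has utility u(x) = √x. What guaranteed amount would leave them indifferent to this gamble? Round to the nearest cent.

$829.44

E[u] = 0.24·√169 + 0.12·√1444 + 0.64·√1089 = 0.24·13 + 0.12·38 + 0.64·33 = 28.8
CE = (28.8)² = 829.44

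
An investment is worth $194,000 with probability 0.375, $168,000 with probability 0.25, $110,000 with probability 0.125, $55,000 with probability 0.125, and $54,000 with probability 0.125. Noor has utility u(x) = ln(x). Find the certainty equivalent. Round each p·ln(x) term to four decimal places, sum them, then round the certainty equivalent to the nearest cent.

$126,918.45

E[u] = 0.375·ln(194000) + 0.25·ln(168000) + 0.125·ln(110000) + 0.125·ln(55000) + 0.125·ln(54000) = 4.5659 + 3.0079 + 1.4510 + 1.3644 + 1.3621 = 11.7513
CE = e^11.7513 ≈ 126918.45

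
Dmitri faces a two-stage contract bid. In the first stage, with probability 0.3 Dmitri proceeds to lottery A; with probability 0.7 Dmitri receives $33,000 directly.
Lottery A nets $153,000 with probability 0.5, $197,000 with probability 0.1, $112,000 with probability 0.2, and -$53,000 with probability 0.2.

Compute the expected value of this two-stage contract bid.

EV(A) = 0.5 × 153000 + 0.1 × 197000 + 0.2 × 112000 + 0.2 × (-53000) = 76500 + 19700 + 22400 − 10600 = 108000
Branch B: 33000 (certain)
Overall = 0.3 × 108000 + 0.7 × 33000 = 32400 + 23100 = 55500

$55,500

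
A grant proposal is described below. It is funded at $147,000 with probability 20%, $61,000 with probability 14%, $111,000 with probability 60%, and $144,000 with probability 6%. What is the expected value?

EV = 0.2 × 147000 + 0.14 × 61000 + 0.6 × 111000 + 0.06 × 144000 = 29400 + 8540 + 66600 + 8640 = 113180

$113,180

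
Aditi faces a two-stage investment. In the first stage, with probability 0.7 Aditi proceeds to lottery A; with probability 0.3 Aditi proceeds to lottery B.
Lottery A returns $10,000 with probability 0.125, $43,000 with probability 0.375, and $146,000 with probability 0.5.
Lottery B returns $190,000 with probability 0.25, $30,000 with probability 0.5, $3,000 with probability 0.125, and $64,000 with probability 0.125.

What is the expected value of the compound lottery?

EV(A) = 0.125 × 10000 + 0.375 × 43000 + 0.5 × 146000 = 1250 + 16125 + 73000 = 90375
EV(B) = 0.25 × 190000 + 0.5 × 30000 + 0.125 × 3000 + 0.125 × 64000 = 47500 + 15000 + 375 + 8000 = 70875
Overall = 0.7 × 90375 + 0.3 × 70875 = 63262.5 + 21262.5 = 84525

$84,525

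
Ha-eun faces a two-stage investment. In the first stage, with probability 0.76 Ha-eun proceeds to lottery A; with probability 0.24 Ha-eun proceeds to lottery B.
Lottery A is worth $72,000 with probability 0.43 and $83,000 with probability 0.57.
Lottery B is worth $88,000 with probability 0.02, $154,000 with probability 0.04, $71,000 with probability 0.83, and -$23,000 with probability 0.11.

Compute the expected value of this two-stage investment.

EV(A) = 0.43 × 72000 + 0.57 × 83000 = 30960 + 47310 = 78270
EV(B) = 0.02 × 88000 + 0.04 × 154000 + 0.83 × 71000 + 0.11 × (-23000) = 1760 + 6160 + 58930 − 2530 = 64320
Overall = 0.76 × 78270 + 0.24 × 64320 = 59485.2 + 15436.8 = 74922

$74,922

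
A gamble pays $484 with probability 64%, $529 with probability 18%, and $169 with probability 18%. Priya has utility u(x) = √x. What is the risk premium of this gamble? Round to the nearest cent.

E[u] = 0.64·√484 + 0.18·√529 + 0.18·√169 = 0.64·22 + 0.18·23 + 0.18·13 = 20.56
CE = (20.56)² = 422.7136
Risk premium = EV − CE = 435.4 − 422.7136 = 12.6864

$12.69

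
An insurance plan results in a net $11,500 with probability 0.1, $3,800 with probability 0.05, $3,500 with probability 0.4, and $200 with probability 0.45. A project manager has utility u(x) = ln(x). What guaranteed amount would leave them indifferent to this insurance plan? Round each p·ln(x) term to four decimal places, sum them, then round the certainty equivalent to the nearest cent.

E[u] = 0.1·ln(11500) + 0.05·ln(3800) + 0.4·ln(3500) + 0.45·ln(200) = 0.9350 + 0.4121 + 3.2642 + 2.3842 = 6.9955
CE = e^6.9955 ≈ 1091.71

$1,091.71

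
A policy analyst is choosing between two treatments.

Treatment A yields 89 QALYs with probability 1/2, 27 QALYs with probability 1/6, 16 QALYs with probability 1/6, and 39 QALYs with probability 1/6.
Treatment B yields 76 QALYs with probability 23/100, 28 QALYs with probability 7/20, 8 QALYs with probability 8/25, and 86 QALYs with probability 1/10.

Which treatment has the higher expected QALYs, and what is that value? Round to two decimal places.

Treatment A = 1/2 × 89 + 1/6 × 27 + 1/6 × 16 + 1/6 × 39 = 44.5 + 4.5 + 2.6667 + 6.5 = 58.1667
Treatment B = 23/100 × 76 + 7/20 × 28 + 8/25 × 8 + 1/10 × 86 = 17.48 + 9.8 + 2.56 + 8.6 = 38.44

Treatment A (58.17 QALYs)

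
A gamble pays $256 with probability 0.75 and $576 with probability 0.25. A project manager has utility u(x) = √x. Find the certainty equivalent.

E[u] = 0.75·√256 + 0.25·√576 = 0.75·16 + 0.25·24 = 18
CE = (18)² = 324

$324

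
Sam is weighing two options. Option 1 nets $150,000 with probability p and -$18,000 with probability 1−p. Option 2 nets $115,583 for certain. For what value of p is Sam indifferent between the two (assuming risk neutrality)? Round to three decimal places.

p = 0.795

p·150000 + (1−p)·(-18000) = 115583
168000p − 18000 = 115583
p = (115583 + 18000) / 168000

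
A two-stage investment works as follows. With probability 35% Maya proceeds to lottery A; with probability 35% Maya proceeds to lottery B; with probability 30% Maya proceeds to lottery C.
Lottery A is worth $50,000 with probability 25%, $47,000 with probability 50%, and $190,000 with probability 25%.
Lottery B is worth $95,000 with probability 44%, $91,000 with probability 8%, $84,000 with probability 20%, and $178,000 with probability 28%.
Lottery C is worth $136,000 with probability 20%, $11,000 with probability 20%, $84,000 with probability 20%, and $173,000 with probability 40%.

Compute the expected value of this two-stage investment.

EV(A) = 0.25 × 50000 + 0.5 × 47000 + 0.25 × 190000 = 12500 + 23500 + 47500 = 83500
EV(B) = 0.44 × 95000 + 0.08 × 91000 + 0.2 × 84000 + 0.28 × 178000 = 41800 + 7280 + 16800 + 49840 = 115720
EV(C) = 0.2 × 136000 + 0.2 × 11000 + 0.2 × 84000 + 0.4 × 173000 = 27200 + 2200 + 16800 + 69200 = 115400
Overall = 0.35 × 83500 + 0.35 × 115720 + 0.3 × 115400 = 29225 + 40502 + 34620 = 104347

$104,347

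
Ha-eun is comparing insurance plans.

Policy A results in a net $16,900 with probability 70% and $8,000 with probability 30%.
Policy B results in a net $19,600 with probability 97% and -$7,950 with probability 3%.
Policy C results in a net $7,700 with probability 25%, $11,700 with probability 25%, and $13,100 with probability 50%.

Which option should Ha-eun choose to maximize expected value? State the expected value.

Policy B ($18,773.50)

Policy A = 0.7 × 16900 + 0.3 × 8000 = 11830 + 2400 = 14230
Policy B = 0.97 × 19600 + 0.03 × (-7950) = 19012 − 238.5 = 18773.5
Policy C = 0.25 × 7700 + 0.25 × 11700 + 0.5 × 13100 = 1925 + 2925 + 6550 = 11400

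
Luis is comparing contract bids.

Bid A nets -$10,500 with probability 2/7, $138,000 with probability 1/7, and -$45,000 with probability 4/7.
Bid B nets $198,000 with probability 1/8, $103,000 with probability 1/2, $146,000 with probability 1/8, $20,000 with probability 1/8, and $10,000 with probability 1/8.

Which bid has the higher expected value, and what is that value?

Bid A = 2/7 × (-10500) + 1/7 × 138000 + 4/7 × (-45000) = -3000 + 19714.2857 − 25714.2857 = -9000
Bid B = 1/8 × 198000 + 1/2 × 103000 + 1/8 × 146000 + 1/8 × 20000 + 1/8 × 10000 = 24750 + 51500 + 18250 + 2500 + 1250 = 98250

Bid B ($98,250)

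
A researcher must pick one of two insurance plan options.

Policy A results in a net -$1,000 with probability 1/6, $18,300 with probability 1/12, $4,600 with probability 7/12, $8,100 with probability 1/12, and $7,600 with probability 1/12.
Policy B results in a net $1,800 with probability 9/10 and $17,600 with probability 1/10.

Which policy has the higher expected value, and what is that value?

Policy A ($5,350)

Policy A = 1/6 × (-1000) + 1/12 × 18300 + 7/12 × 4600 + 1/12 × 8100 + 1/12 × 7600 = -166.6667 + 1525 + 2683.3333 + 675 + 633.3333 = 5350
Policy B = 9/10 × 1800 + 1/10 × 17600 = 1620 + 1760 = 3380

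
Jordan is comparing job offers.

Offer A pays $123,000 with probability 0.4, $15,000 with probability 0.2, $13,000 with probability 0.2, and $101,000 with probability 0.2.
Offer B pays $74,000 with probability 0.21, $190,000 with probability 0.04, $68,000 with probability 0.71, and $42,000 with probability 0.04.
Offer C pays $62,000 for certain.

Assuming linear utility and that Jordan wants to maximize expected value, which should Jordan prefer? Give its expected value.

Offer A ($75,000)

Offer A = 0.4 × 123000 + 0.2 × 15000 + 0.2 × 13000 + 0.2 × 101000 = 49200 + 3000 + 2600 + 20200 = 75000
Offer B = 0.21 × 74000 + 0.04 × 190000 + 0.71 × 68000 + 0.04 × 42000 = 15540 + 7600 + 48280 + 1680 = 73100
Offer C: 62000 (certain)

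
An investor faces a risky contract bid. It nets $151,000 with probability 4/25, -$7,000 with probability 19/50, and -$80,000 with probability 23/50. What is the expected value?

-$15,300

EV = 4/25 × 151000 + 19/50 × (-7000) + 23/50 × (-80000) = 24160 − 2660 − 36800 = -15300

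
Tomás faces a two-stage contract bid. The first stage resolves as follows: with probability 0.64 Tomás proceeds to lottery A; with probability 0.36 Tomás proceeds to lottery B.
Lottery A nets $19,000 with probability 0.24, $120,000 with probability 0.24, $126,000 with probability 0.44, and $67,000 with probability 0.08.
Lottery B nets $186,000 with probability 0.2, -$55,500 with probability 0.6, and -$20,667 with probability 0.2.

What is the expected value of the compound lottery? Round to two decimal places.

$60,178.38

EV(A) = 0.24 × 19000 + 0.24 × 120000 + 0.44 × 126000 + 0.08 × 67000 = 4560 + 28800 + 55440 + 5360 = 94160
EV(B) = 0.2 × 186000 + 0.6 × (-55500) + 0.2 × (-20667) = 37200 − 33300 − 4133.4 = -233.4
Overall = 0.64 × 94160 + 0.36 × (-233.4) = 60262.4 − 84.024 = 60178.376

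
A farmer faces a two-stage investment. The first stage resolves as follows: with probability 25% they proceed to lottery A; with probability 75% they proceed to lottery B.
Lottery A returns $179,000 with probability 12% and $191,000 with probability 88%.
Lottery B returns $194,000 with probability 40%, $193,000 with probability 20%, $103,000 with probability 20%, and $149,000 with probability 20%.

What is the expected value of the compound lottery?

$172,340

EV(A) = 0.12 × 179000 + 0.88 × 191000 = 21480 + 168080 = 189560
EV(B) = 0.4 × 194000 + 0.2 × 193000 + 0.2 × 103000 + 0.2 × 149000 = 77600 + 38600 + 20600 + 29800 = 166600
Overall = 0.25 × 189560 + 0.75 × 166600 = 47390 + 124950 = 172340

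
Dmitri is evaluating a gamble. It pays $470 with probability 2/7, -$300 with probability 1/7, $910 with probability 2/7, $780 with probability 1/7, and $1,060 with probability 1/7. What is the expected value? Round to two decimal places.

EV = 2/7 × 470 + 1/7 × (-300) + 2/7 × 910 + 1/7 × 780 + 1/7 × 1060 = 134.2857 − 42.8571 + 260 + 111.4286 + 151.4286 = 614.2857

$614.29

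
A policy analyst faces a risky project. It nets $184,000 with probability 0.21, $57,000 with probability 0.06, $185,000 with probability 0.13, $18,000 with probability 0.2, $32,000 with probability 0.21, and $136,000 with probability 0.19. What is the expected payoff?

$102,270

EV = 0.21 × 184000 + 0.06 × 57000 + 0.13 × 185000 + 0.2 × 18000 + 0.21 × 32000 + 0.19 × 136000 = 38640 + 3420 + 24050 + 3600 + 6720 + 25840 = 102270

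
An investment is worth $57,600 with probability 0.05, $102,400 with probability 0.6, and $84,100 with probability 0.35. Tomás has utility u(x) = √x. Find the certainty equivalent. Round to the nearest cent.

$93,330.25

E[u] = 0.05·√57600 + 0.6·√102400 + 0.35·√84100 = 0.05·240 + 0.6·320 + 0.35·290 = 305.5
CE = (305.5)² = 93330.25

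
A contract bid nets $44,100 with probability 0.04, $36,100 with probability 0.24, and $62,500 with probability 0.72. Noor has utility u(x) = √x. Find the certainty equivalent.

E[u] = 0.04·√44100 + 0.24·√36100 + 0.72·√62500 = 0.04·210 + 0.24·190 + 0.72·250 = 234
CE = (234)² = 54756

$54,756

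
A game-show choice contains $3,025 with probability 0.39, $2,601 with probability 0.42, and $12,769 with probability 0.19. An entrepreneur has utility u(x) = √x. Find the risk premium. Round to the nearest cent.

$558.64

E[u] = 0.39·√3025 + 0.42·√2601 + 0.19·√12769 = 0.39·55 + 0.42·51 + 0.19·113 = 64.34
CE = (64.34)² = 4139.6356
Risk premium = EV − CE = 4698.28 − 4139.6356 = 558.6444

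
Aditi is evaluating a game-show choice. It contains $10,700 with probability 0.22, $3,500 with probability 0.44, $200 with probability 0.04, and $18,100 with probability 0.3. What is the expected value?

EV = 0.22 × 10700 + 0.44 × 3500 + 0.04 × 200 + 0.3 × 18100 = 2354 + 1540 + 8 + 5430 = 9332

$9,332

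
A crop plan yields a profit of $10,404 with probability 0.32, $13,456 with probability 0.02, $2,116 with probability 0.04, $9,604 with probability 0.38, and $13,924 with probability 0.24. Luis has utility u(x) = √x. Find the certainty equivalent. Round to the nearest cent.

$10,477.57

E[u] = 0.32·√10404 + 0.02·√13456 + 0.04·√2116 + 0.38·√9604 + 0.24·√13924 = 0.32·102 + 0.02·116 + 0.04·46 + 0.38·98 + 0.24·118 = 102.36
CE = (102.36)² = 10477.5696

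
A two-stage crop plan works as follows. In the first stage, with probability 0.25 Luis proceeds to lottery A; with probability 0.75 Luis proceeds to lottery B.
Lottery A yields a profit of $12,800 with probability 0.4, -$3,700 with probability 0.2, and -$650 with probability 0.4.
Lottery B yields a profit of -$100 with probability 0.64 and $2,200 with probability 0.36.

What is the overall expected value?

$1,576

EV(A) = 0.4 × 12800 + 0.2 × (-3700) + 0.4 × (-650) = 5120 − 740 − 260 = 4120
EV(B) = 0.64 × (-100) + 0.36 × 2200 = -64 + 792 = 728
Overall = 0.25 × 4120 + 0.75 × 728 = 1030 + 546 = 1576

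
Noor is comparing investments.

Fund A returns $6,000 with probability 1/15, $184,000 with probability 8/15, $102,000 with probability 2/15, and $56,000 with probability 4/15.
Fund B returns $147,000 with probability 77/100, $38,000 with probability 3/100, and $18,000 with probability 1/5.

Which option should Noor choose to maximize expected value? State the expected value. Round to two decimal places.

Fund A = 1/15 × 6000 + 8/15 × 184000 + 2/15 × 102000 + 4/15 × 56000 = 400 + 98133.3333 + 13600 + 14933.3333 = 127066.6667
Fund B = 77/100 × 147000 + 3/100 × 38000 + 1/5 × 18000 = 113190 + 1140 + 3600 = 117930

Fund A ($127,066.67)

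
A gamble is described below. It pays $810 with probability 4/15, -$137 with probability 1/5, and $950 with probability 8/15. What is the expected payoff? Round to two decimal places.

EV = 4/15 × 810 + 1/5 × (-137) + 8/15 × 950 = 216 − 27.4 + 506.6667 = 695.2667

$695.27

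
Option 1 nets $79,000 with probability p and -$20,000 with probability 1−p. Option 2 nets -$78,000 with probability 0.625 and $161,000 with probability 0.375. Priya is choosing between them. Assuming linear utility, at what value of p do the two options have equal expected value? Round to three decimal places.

EV(Option 2) = 0.625 × (-78000) + 0.375 × 161000 = -48750 + 60375 = 11625
p·79000 + (1−p)·(-20000) = 11625
99000p − 20000 = 11625
p = (11625 + 20000) / 99000

p = 0.319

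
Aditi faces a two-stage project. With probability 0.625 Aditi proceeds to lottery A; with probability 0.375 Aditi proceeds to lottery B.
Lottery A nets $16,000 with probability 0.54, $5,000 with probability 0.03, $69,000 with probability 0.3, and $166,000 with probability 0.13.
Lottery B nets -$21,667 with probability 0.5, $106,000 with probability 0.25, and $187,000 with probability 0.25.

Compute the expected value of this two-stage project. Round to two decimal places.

EV(A) = 0.54 × 16000 + 0.03 × 5000 + 0.3 × 69000 + 0.13 × 166000 = 8640 + 150 + 20700 + 21580 = 51070
EV(B) = 0.5 × (-21667) + 0.25 × 106000 + 0.25 × 187000 = -10833.5 + 26500 + 46750 = 62416.5
Overall = 0.625 × 51070 + 0.375 × 62416.5 = 31918.75 + 23406.1875 = 55324.9375

$55,324.94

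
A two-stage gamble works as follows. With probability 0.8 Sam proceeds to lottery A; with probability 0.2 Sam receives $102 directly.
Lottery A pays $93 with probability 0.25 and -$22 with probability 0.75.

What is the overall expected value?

$25.80

EV(A) = 0.25 × 93 + 0.75 × (-22) = 23.25 − 16.5 = 6.75
Branch B: 102 (certain)
Overall = 0.8 × 6.75 + 0.2 × 102 = 5.4 + 20.4 = 25.8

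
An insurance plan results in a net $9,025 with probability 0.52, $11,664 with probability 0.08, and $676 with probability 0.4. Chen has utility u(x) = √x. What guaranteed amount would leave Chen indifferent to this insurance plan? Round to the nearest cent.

E[u] = 0.52·√9025 + 0.08·√11664 + 0.4·√676 = 0.52·95 + 0.08·108 + 0.4·26 = 68.44
CE = (68.44)² = 4684.0336

$4,684.03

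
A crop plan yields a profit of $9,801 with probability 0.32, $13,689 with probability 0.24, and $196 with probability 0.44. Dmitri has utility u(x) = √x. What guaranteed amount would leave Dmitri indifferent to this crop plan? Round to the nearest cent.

E[u] = 0.32·√9801 + 0.24·√13689 + 0.44·√196 = 0.32·99 + 0.24·117 + 0.44·14 = 65.92
CE = (65.92)² = 4345.4464

$4,345.45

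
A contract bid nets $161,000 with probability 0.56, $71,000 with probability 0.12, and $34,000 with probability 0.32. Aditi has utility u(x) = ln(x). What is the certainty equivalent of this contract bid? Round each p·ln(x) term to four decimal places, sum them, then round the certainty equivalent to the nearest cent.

E[u] = 0.56·ln(161000) + 0.12·ln(71000) + 0.32·ln(34000) = 6.7139 + 1.3405 + 3.3389 = 11.3933
CE = e^11.3933 ≈ 88725.27

$88,725.27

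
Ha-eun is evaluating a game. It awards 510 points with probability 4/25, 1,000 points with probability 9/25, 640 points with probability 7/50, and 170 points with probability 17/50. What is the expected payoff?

589 points

EV = 4/25 × 510 + 9/25 × 1000 + 7/50 × 640 + 17/50 × 170 = 81.6 + 360 + 89.6 + 57.8 = 589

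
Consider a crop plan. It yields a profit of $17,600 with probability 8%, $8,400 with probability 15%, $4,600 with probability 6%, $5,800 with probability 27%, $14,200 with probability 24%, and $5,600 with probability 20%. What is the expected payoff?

EV = 0.08 × 17600 + 0.15 × 8400 + 0.06 × 4600 + 0.27 × 5800 + 0.24 × 14200 + 0.2 × 5600 = 1408 + 1260 + 276 + 1566 + 3408 + 1120 = 9038

$9,038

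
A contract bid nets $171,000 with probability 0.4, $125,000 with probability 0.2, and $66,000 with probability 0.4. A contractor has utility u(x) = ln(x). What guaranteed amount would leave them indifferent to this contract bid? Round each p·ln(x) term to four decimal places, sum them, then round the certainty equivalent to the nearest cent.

$109,754.35

E[u] = 0.4·ln(171000) + 0.2·ln(125000) + 0.4·ln(66000) = 4.8198 + 2.3472 + 4.4390 = 11.6060
CE = e^11.6060 ≈ 109754.35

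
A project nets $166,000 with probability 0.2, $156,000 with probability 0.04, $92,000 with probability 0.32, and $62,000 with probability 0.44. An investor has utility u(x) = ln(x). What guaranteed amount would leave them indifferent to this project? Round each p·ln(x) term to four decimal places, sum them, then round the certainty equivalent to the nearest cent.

E[u] = 0.2·ln(166000) + 0.04·ln(156000) + 0.32·ln(92000) + 0.44·ln(62000) = 2.4039 + 0.4783 + 3.6575 + 4.8554 = 11.3951
CE = e^11.3951 ≈ 88885.12

$88,885.12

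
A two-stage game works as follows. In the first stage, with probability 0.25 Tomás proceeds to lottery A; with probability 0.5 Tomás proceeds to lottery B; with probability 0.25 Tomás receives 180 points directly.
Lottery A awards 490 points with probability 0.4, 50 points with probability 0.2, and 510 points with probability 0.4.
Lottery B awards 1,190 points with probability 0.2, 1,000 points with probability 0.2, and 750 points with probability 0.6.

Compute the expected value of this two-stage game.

EV(A) = 0.4 × 490 + 0.2 × 50 + 0.4 × 510 = 196 + 10 + 204 = 410
EV(B) = 0.2 × 1190 + 0.2 × 1000 + 0.6 × 750 = 238 + 200 + 450 = 888
Branch C: 180 (certain)
Overall = 0.25 × 410 + 0.5 × 888 + 0.25 × 180 = 102.5 + 444 + 45 = 591.5

591.5 points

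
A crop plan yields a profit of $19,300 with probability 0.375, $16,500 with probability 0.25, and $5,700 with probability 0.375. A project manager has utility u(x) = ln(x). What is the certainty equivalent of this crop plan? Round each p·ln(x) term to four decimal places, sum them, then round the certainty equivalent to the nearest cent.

$11,746.38

E[u] = 0.375·ln(19300) + 0.25·ln(16500) + 0.375·ln(5700) = 3.7004 + 2.4278 + 3.2431 = 9.3713
CE = e^9.3713 ≈ 11746.38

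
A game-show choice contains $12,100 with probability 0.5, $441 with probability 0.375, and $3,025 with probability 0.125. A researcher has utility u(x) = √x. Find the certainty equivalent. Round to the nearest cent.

E[u] = 0.5·√12100 + 0.375·√441 + 0.125·√3025 = 0.5·110 + 0.375·21 + 0.125·55 = 69.75
CE = (69.75)² = 4865.0625

$4,865.06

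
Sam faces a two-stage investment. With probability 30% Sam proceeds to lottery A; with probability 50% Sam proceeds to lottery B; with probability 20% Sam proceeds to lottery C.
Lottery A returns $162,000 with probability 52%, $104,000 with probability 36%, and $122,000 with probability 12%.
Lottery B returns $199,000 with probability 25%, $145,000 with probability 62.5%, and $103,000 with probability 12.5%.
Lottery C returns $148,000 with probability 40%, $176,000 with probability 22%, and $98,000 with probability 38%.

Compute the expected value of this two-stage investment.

$144,553

EV(A) = 0.52 × 162000 + 0.36 × 104000 + 0.12 × 122000 = 84240 + 37440 + 14640 = 136320
EV(B) = 0.25 × 199000 + 0.625 × 145000 + 0.125 × 103000 = 49750 + 90625 + 12875 = 153250
EV(C) = 0.4 × 148000 + 0.22 × 176000 + 0.38 × 98000 = 59200 + 38720 + 37240 = 135160
Overall = 0.3 × 136320 + 0.5 × 153250 + 0.2 × 135160 = 40896 + 76625 + 27032 = 144553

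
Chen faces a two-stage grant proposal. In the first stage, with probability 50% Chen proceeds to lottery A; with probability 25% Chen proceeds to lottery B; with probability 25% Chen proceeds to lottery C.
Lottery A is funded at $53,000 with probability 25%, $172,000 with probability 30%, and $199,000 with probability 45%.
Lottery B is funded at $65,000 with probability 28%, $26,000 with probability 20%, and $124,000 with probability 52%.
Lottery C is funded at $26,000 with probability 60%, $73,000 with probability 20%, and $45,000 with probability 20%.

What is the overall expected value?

$108,970

EV(A) = 0.25 × 53000 + 0.3 × 172000 + 0.45 × 199000 = 13250 + 51600 + 89550 = 154400
EV(B) = 0.28 × 65000 + 0.2 × 26000 + 0.52 × 124000 = 18200 + 5200 + 64480 = 87880
EV(C) = 0.6 × 26000 + 0.2 × 73000 + 0.2 × 45000 = 15600 + 14600 + 9000 = 39200
Overall = 0.5 × 154400 + 0.25 × 87880 + 0.25 × 39200 = 77200 + 21970 + 9800 = 108970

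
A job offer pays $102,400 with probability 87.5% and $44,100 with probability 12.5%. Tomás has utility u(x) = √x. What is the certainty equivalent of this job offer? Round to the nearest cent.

E[u] = 0.875·√102400 + 0.125·√44100 = 0.875·320 + 0.125·210 = 306.25
CE = (306.25)² = 93789.0625

$93,789.06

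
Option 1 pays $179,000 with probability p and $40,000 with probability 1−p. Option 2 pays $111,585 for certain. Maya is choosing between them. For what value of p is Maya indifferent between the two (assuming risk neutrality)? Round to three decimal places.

p·179000 + (1−p)·40000 = 111585
139000p + 40000 = 111585
p = (111585 − 40000) / 139000

p = 0.515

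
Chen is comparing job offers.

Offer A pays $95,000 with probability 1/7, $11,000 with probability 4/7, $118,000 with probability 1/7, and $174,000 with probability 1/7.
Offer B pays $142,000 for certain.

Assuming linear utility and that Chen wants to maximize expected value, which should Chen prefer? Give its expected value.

Offer B ($142,000)

Offer A = 1/7 × 95000 + 4/7 × 11000 + 1/7 × 118000 + 1/7 × 174000 = 13571.4286 + 6285.7143 + 16857.1429 + 24857.1429 = 61571.4286
Offer B: 142000 (certain)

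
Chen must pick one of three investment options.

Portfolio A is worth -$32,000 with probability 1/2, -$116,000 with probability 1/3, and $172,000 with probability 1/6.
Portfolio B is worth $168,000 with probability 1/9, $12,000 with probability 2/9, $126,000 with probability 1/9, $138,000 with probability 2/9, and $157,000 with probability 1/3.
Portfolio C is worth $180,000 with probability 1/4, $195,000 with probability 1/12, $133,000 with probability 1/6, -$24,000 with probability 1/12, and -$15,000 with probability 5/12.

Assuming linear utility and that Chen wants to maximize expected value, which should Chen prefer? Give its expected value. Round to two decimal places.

Portfolio A = 1/2 × (-32000) + 1/3 × (-116000) + 1/6 × 172000 = -16000 − 38666.6667 + 28666.6667 = -26000
Portfolio B = 1/9 × 168000 + 2/9 × 12000 + 1/9 × 126000 + 2/9 × 138000 + 1/3 × 157000 = 18666.6667 + 2666.6667 + 14000 + 30666.6667 + 52333.3333 = 118333.3333
Portfolio C = 1/4 × 180000 + 1/12 × 195000 + 1/6 × 133000 + 1/12 × (-24000) + 5/12 × (-15000) = 45000 + 16250 + 22166.6667 − 2000 − 6250 = 75166.6667

Portfolio B ($118,333.33)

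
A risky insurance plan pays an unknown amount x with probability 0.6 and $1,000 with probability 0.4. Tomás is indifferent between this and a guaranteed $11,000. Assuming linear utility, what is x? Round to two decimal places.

x = $17,666.67

0.6·x + 0.4·1000 = 11000
0.6·x = 11000 − 400 = 10600
x = 10600 / 0.6 = 17666.6667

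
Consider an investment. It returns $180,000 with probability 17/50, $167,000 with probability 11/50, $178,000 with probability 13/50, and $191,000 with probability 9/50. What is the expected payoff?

EV = 17/50 × 180000 + 11/50 × 167000 + 13/50 × 178000 + 9/50 × 191000 = 61200 + 36740 + 46280 + 34380 = 178600

$178,600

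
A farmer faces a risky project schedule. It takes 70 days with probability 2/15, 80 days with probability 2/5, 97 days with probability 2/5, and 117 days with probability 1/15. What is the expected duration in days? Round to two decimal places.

87.93 days

EV = 2/15 × 70 + 2/5 × 80 + 2/5 × 97 + 1/15 × 117 = 9.3333 + 32 + 38.8 + 7.8 = 87.9333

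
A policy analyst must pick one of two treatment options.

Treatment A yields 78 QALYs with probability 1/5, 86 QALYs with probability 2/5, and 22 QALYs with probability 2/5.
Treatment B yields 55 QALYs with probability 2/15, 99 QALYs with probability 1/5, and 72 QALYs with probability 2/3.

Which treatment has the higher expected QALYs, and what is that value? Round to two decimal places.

Treatment A = 1/5 × 78 + 2/5 × 86 + 2/5 × 22 = 15.6 + 34.4 + 8.8 = 58.8
Treatment B = 2/15 × 55 + 1/5 × 99 + 2/3 × 72 = 7.3333 + 19.8 + 48 = 75.1333

Treatment B (75.13 QALYs)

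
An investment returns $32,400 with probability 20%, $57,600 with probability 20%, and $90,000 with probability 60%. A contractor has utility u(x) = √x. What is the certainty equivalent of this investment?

$69,696

E[u] = 0.2·√32400 + 0.2·√57600 + 0.6·√90000 = 0.2·180 + 0.2·240 + 0.6·300 = 264
CE = (264)² = 69696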